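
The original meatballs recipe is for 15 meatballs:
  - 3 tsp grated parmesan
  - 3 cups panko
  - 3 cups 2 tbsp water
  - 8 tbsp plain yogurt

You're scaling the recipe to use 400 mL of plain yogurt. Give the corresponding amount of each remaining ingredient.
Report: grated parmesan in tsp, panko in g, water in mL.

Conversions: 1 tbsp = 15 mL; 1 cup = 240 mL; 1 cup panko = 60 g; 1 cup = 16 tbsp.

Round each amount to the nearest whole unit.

The original recipe has 120 mL of plain yogurt, so the scaling factor is 400 ÷ 120 = 10/3.
grated parmesan: 3 tsp × 10/3 = 10 tsp
panko: 3 cup × 10/3 × 60 g/cup = 600 g
water: (3 cup + 2 tbsp = 3.125 cup) × 10/3 × 240 mL/cup = 2500 mL

grated parmesan: 10 tsp; panko: 600 g; water: 2500 mL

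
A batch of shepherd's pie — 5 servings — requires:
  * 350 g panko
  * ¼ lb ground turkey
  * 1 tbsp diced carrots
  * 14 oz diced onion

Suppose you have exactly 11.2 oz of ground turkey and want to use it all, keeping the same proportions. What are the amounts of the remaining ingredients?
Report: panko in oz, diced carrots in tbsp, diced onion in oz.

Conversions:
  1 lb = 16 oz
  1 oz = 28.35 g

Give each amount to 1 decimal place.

panko: 34.6 oz; diced carrots: 2.8 tbsp; diced onion: 39.2 oz

The original recipe has 4 oz of ground turkey, so the scaling factor is 11.2 ÷ 4 = 14/5 = 2.8.
panko: 350 g × 14/5 ÷ 28.35 g/oz ≈ 34.6 oz
diced carrots: 1 tbsp × 14/5 = 2.8 tbsp
diced onion: 14 oz × 14/5 = 39.2 oz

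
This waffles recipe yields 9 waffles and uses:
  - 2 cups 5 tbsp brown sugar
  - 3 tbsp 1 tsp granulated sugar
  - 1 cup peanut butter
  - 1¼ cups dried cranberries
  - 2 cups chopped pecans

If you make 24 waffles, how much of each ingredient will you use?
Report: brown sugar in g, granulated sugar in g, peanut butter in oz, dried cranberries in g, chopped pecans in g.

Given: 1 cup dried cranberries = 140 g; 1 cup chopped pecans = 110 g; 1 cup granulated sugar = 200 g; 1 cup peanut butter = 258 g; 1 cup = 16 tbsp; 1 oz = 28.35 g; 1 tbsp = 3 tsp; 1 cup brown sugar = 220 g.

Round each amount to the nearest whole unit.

Scaling factor: 24/9 = 8/3.
brown sugar: (2 cup + 5 tbsp = 2.3125 cup) × 8/3 × 220 g/cup ≈ 1357 g
granulated sugar: (3 tbsp + 1 tsp = 10/3 tbsp) × 8/3 ÷ 16 tbsp/cup × 200 g/cup ≈ 111 g
peanut butter: 1 cup × 8/3 × 258 g/cup ÷ 28.35 g/oz ≈ 24 oz
dried cranberries: 1.25 cup × 8/3 × 140 g/cup ≈ 467 g
chopped pecans: 2 cup × 8/3 × 110 g/cup ≈ 587 g

brown sugar: 1357 g; granulated sugar: 111 g; peanut butter: 24 oz; dried cranberries: 467 g; chopped pecans: 587 g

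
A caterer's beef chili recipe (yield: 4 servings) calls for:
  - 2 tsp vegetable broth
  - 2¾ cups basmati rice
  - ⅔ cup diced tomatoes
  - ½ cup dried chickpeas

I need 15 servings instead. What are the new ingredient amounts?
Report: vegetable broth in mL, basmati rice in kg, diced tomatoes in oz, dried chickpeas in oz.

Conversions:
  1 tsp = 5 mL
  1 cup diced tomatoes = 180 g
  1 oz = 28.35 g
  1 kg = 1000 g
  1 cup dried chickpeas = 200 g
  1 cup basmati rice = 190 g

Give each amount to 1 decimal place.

Scaling factor: 15/4 = 3.75.
vegetable broth: 2 tsp × 15/4 × 5 mL/tsp = 37.5 mL
basmati rice: 2.75 cup × 15/4 × 190 g/cup ÷ 1000 g/kg ≈ 2.0 kg
diced tomatoes: 2/3 cup × 15/4 × 180 g/cup ÷ 28.35 g/oz ≈ 15.9 oz
dried chickpeas: 0.5 cup × 15/4 × 200 g/cup ÷ 28.35 g/oz ≈ 13.2 oz

vegetable broth: 37.5 mL; basmati rice: 2.0 kg; diced tomatoes: 15.9 oz; dried chickpeas: 13.2 oz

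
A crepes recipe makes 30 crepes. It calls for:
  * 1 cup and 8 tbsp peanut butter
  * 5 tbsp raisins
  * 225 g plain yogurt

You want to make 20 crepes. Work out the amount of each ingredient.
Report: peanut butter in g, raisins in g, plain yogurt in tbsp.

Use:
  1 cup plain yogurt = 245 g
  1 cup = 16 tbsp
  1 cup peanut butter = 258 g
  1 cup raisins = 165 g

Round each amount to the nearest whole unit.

Scaling factor: 20/30 = 2/3.
peanut butter: (1 cup + 8 tbsp = 1.5 cup) × 2/3 × 258 g/cup = 258 g
raisins: 5 tbsp × 2/3 ÷ 16 tbsp/cup × 165 g/cup ≈ 34 g
plain yogurt: 225 g × 2/3 ÷ 245 g/cup × 16 tbsp/cup ≈ 10 tbsp

peanut butter: 258 g; raisins: 34 g; plain yogurt: 10 tbsp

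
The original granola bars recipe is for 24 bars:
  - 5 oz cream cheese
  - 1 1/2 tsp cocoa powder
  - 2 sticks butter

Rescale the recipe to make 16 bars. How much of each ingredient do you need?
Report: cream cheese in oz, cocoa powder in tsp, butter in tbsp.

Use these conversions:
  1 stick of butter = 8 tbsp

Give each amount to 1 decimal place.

Scaling factor: 16/24 = 2/3.
cream cheese: 5 oz × 2/3 ≈ 3.3 oz
cocoa powder: 1.5 tsp × 2/3 = 1.0 tsp
butter: 2 stick × 2/3 × 8 tbsp/stick ≈ 10.7 tbsp

cream cheese: 3.3 oz; cocoa powder: 1.0 tsp; butter: 10.7 tbsp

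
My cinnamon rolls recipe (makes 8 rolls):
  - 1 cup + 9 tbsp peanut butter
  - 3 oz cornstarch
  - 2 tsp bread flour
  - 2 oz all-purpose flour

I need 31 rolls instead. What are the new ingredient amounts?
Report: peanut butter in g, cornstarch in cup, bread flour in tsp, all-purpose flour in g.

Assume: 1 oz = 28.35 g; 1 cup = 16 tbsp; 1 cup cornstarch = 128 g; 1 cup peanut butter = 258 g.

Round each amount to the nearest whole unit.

peanut butter: 1562 g; cornstarch: 3 cup; bread flour: 8 tsp; all-purpose flour: 220 g

Scaling factor: 31/8 = 3.875.
peanut butter: (1 cup + 9 tbsp = 1.5625 cup) × 31/8 × 258 g/cup ≈ 1562 g
cornstarch: 3 oz × 31/8 × 28.35 g/oz ÷ 128 g/cup ≈ 3 cup
bread flour: 2 tsp × 31/8 ≈ 8 tsp
all-purpose flour: 2 oz × 31/8 × 28.35 g/oz ≈ 220 g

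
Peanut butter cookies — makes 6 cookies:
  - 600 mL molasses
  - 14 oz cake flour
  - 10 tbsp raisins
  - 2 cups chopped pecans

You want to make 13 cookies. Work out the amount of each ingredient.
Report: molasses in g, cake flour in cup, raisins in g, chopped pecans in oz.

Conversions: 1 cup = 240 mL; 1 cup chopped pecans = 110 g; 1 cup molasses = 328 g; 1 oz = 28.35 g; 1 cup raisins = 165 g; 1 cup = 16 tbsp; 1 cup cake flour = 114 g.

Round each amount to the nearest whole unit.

Scaling factor: 13/6.
molasses: 600 mL × 13/6 ÷ 240 mL/cup × 328 g/cup ≈ 1777 g
cake flour: 14 oz × 13/6 × 28.35 g/oz ÷ 114 g/cup ≈ 8 cup
raisins: 10 tbsp × 13/6 ÷ 16 tbsp/cup × 165 g/cup ≈ 223 g
chopped pecans: 2 cup × 13/6 × 110 g/cup ÷ 28.35 g/oz ≈ 17 oz

molasses: 1777 g; cake flour: 8 cup; raisins: 223 g; chopped pecans: 17 oz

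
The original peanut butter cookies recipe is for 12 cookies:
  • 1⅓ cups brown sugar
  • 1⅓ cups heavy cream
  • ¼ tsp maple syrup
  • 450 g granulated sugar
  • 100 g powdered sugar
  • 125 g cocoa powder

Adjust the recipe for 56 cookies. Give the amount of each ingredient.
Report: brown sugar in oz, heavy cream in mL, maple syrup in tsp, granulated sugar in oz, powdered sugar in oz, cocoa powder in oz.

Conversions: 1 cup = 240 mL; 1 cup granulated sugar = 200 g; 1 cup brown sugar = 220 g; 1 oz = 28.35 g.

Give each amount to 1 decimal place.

brown sugar: 48.3 oz; heavy cream: 1493.3 mL; maple syrup: 1.2 tsp; granulated sugar: 74.1 oz; powdered sugar: 16.5 oz; cocoa powder: 20.6 oz

Scaling factor: 56/12 = 14/3.
brown sugar: 4/3 cup × 14/3 × 220 g/cup ÷ 28.35 g/oz ≈ 48.3 oz
heavy cream: 4/3 cup × 14/3 × 240 mL/cup ≈ 1493.3 mL
maple syrup: 0.25 tsp × 14/3 ≈ 1.2 tsp
granulated sugar: 450 g × 14/3 ÷ 28.35 g/oz ≈ 74.1 oz
powdered sugar: 100 g × 14/3 ÷ 28.35 g/oz ≈ 16.5 oz
cocoa powder: 125 g × 14/3 ÷ 28.35 g/oz ≈ 20.6 oz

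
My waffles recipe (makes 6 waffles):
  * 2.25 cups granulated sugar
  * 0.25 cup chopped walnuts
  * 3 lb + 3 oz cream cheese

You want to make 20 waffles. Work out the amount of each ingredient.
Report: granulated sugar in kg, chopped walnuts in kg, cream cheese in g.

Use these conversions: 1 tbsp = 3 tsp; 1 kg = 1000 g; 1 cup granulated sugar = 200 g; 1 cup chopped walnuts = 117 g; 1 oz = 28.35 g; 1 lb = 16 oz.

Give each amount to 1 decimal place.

Scaling factor: 20/6 = 10/3.
granulated sugar: 2.25 cup × 10/3 × 200 g/cup ÷ 1000 g/kg = 1.5 kg
chopped walnuts: 0.25 cup × 10/3 × 117 g/cup ÷ 1000 g/kg ≈ 0.1 kg
cream cheese: (3 lb + 3 oz = 3.1875 lb) × 10/3 × 16 oz/lb × 28.35 g/oz = 4819.5 g

granulated sugar: 1.5 kg; chopped walnuts: 0.1 kg; cream cheese: 4819.5 g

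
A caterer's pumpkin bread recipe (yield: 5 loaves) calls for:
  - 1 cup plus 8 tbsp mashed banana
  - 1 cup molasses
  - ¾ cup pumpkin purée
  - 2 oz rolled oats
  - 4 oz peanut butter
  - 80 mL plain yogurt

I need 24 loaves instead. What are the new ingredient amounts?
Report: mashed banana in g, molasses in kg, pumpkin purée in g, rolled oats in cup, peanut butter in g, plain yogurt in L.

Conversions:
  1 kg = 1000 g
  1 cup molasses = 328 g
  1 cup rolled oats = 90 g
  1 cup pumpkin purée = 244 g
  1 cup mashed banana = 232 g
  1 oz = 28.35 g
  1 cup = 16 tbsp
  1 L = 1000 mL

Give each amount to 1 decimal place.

Scaling factor: 24/5 = 4.8.
mashed banana: (1 cup + 8 tbsp = 1.5 cup) × 24/5 × 232 g/cup = 1670.4 g
molasses: 1 cup × 24/5 × 328 g/cup ÷ 1000 g/kg ≈ 1.6 kg
pumpkin purée: 0.75 cup × 24/5 × 244 g/cup = 878.4 g
rolled oats: 2 oz × 24/5 × 28.35 g/oz ÷ 90 g/cup ≈ 3.0 cup
peanut butter: 4 oz × 24/5 × 28.35 g/oz ≈ 544.3 g
plain yogurt: 80 mL × 24/5 ÷ 1000 mL/L ≈ 0.4 L

mashed banana: 1670.4 g; molasses: 1.6 kg; pumpkin purée: 878.4 g; rolled oats: 3.0 cup; peanut butter: 544.3 g; plain yogurt: 0.4 L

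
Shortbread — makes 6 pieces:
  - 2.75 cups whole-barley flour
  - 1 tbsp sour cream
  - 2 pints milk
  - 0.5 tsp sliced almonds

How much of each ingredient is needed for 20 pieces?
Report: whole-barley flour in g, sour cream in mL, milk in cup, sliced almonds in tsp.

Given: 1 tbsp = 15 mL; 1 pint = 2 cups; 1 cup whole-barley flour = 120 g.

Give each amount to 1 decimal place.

Scaling factor: 20/6 = 10/3.
whole-barley flour: 2.75 cup × 10/3 × 120 g/cup = 1100.0 g
sour cream: 1 tbsp × 10/3 × 15 mL/tbsp = 50.0 mL
milk: 2 pint × 10/3 × 2 cup/pint ≈ 13.3 cup
sliced almonds: 0.5 tsp × 10/3 ≈ 1.7 tsp

whole-barley flour: 1100.0 g; sour cream: 50.0 mL; milk: 13.3 cup; sliced almonds: 1.7 tsp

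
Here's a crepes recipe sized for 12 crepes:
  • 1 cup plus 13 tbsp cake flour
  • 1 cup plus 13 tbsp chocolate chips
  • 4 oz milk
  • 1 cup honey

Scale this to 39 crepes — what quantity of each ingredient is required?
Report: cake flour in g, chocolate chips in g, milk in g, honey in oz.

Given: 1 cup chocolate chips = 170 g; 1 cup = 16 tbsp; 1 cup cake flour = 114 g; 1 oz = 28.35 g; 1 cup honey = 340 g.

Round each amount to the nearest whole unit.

cake flour: 672 g; chocolate chips: 1001 g; milk: 369 g; honey: 39 oz

Scaling factor: 39/12 = 13/4 = 3.25.
cake flour: (1 cup + 13 tbsp = 1.8125 cup) × 13/4 × 114 g/cup ≈ 672 g
chocolate chips: (1 cup + 13 tbsp = 1.8125 cup) × 13/4 × 170 g/cup ≈ 1001 g
milk: 4 oz × 13/4 × 28.35 g/oz ≈ 369 g
honey: 1 cup × 13/4 × 340 g/cup ÷ 28.35 g/oz ≈ 39 oz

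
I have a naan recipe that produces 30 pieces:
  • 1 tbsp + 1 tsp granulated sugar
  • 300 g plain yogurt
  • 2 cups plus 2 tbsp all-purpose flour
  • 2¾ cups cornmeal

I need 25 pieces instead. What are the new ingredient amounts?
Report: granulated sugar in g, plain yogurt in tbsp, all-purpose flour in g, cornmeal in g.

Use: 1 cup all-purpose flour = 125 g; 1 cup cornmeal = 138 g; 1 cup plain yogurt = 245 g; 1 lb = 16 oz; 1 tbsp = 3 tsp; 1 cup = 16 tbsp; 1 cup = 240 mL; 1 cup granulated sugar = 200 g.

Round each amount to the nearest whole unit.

granulated sugar: 14 g; plain yogurt: 16 tbsp; all-purpose flour: 221 g; cornmeal: 316 g

Scaling factor: 25/30 = 5/6.
granulated sugar: (1 tbsp + 1 tsp = 4/3 tbsp) × 5/6 ÷ 16 tbsp/cup × 200 g/cup ≈ 14 g
plain yogurt: 300 g × 5/6 ÷ 245 g/cup × 16 tbsp/cup ≈ 16 tbsp
all-purpose flour: (2 cup + 2 tbsp = 2.125 cup) × 5/6 × 125 g/cup ≈ 221 g
cornmeal: 2.75 cup × 5/6 × 138 g/cup ≈ 316 g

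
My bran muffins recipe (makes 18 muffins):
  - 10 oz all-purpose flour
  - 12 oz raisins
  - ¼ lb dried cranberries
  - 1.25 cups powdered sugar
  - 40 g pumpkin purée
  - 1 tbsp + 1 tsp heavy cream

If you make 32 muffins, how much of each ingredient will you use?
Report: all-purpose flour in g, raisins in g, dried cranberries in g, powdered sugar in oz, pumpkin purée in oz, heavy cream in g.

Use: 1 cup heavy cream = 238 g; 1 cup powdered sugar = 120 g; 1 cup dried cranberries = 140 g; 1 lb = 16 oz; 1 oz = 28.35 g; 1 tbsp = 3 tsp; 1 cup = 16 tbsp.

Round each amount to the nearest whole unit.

Scaling factor: 32/18 = 16/9.
all-purpose flour: 10 oz × 16/9 × 28.35 g/oz = 504 g
raisins: 12 oz × 16/9 × 28.35 g/oz ≈ 605 g
dried cranberries: 0.25 lb × 16/9 × 16 oz/lb × 28.35 g/oz ≈ 202 g
powdered sugar: 1.25 cup × 16/9 × 120 g/cup ÷ 28.35 g/oz ≈ 9 oz
pumpkin purée: 40 g × 16/9 ÷ 28.35 g/oz ≈ 3 oz
heavy cream: (1 tbsp + 1 tsp = 4/3 tbsp) × 16/9 ÷ 16 tbsp/cup × 238 g/cup ≈ 35 g

all-purpose flour: 504 g; raisins: 605 g; dried cranberries: 202 g; powdered sugar: 9 oz; pumpkin purée: 3 oz; heavy cream: 35 g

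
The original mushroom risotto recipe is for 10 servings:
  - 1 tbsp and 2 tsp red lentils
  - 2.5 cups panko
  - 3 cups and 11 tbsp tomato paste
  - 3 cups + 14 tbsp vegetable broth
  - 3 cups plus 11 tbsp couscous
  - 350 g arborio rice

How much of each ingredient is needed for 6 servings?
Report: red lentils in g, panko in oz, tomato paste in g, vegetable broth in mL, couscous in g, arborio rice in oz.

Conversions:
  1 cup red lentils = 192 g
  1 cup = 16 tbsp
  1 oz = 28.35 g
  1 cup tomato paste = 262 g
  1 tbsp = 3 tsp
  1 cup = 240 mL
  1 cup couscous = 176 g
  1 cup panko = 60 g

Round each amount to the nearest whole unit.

Scaling factor: 6/10 = 3/5 = 0.6.
red lentils: (1 tbsp + 2 tsp = 5/3 tbsp) × 3/5 ÷ 16 tbsp/cup × 192 g/cup = 12 g
panko: 2.5 cup × 3/5 × 60 g/cup ÷ 28.35 g/oz ≈ 3 oz
tomato paste: (3 cup + 11 tbsp = 3.6875 cup) × 3/5 × 262 g/cup ≈ 580 g
vegetable broth: (3 cup + 14 tbsp = 3.875 cup) × 3/5 × 240 mL/cup = 558 mL
couscous: (3 cup + 11 tbsp = 3.6875 cup) × 3/5 × 176 g/cup ≈ 389 g
arborio rice: 350 g × 3/5 ÷ 28.35 g/oz ≈ 7 oz

red lentils: 12 g; panko: 3 oz; tomato paste: 580 g; vegetable broth: 558 mL; couscous: 389 g; arborio rice: 7 oz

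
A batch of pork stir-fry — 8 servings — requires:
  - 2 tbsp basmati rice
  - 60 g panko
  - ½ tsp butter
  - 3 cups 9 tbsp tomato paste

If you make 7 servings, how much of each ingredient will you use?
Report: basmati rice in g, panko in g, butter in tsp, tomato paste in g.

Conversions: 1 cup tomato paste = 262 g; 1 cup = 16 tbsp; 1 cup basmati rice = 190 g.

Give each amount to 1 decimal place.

basmati rice: 20.8 g; panko: 52.5 g; butter: 0.4 tsp; tomato paste: 816.7 g

Scaling factor: 7/8 = 0.875.
basmati rice: 2 tbsp × 7/8 ÷ 16 tbsp/cup × 190 g/cup ≈ 20.8 g
panko: 60 g × 7/8 = 52.5 g
butter: 0.5 tsp × 7/8 ≈ 0.4 tsp
tomato paste: (3 cup + 9 tbsp = 3.5625 cup) × 7/8 × 262 g/cup ≈ 816.7 g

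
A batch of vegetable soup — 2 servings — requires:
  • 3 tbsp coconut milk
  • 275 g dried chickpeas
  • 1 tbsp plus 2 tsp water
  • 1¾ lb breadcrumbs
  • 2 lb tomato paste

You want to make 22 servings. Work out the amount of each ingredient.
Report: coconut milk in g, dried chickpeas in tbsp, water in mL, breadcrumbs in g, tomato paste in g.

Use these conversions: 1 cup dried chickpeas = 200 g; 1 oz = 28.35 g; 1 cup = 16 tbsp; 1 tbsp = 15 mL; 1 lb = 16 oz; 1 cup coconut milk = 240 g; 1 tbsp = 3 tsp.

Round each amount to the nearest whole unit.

coconut milk: 495 g; dried chickpeas: 242 tbsp; water: 275 mL; breadcrumbs: 8732 g; tomato paste: 9979 g

Scaling factor: 22/2 = 11.
coconut milk: 3 tbsp × 11 ÷ 16 tbsp/cup × 240 g/cup = 495 g
dried chickpeas: 275 g × 11 ÷ 200 g/cup × 16 tbsp/cup = 242 tbsp
water: (1 tbsp + 2 tsp = 5/3 tbsp) × 11 × 15 mL/tbsp = 275 mL
breadcrumbs: 1.75 lb × 11 × 16 oz/lb × 28.35 g/oz ≈ 8732 g
tomato paste: 2 lb × 11 × 16 oz/lb × 28.35 g/oz ≈ 9979 g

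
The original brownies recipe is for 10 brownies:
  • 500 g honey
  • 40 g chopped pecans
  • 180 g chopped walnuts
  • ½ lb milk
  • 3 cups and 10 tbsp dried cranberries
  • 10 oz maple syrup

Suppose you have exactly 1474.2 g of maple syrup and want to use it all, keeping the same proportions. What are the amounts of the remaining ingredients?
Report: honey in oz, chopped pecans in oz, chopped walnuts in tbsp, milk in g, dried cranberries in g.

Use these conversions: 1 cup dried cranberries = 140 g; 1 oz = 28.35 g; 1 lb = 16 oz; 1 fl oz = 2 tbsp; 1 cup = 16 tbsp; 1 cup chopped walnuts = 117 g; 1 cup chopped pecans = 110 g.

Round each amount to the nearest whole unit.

The original recipe has 283.5 g of maple syrup, so the scaling factor is 1474.2 ÷ 283.5 = 26/5 = 5.2.
honey: 500 g × 26/5 ÷ 28.35 g/oz ≈ 92 oz
chopped pecans: 40 g × 26/5 ÷ 28.35 g/oz ≈ 7 oz
chopped walnuts: 180 g × 26/5 ÷ 117 g/cup × 16 tbsp/cup = 128 tbsp
milk: 0.5 lb × 26/5 × 16 oz/lb × 28.35 g/oz ≈ 1179 g
dried cranberries: (3 cup + 10 tbsp = 3.625 cup) × 26/5 × 140 g/cup = 2639 g

honey: 92 oz; chopped pecans: 7 oz; chopped walnuts: 128 tbsp; milk: 1179 g; dried cranberries: 2639 g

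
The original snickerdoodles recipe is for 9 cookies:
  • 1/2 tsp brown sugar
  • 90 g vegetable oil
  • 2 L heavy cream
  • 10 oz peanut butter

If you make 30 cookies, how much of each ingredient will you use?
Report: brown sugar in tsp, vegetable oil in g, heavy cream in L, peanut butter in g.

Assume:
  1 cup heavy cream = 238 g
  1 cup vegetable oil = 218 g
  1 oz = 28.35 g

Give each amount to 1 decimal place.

brown sugar: 1.7 tsp; vegetable oil: 300.0 g; heavy cream: 6.7 L; peanut butter: 945.0 g

Scaling factor: 30/9 = 10/3.
brown sugar: 0.5 tsp × 10/3 ≈ 1.7 tsp
vegetable oil: 90 g × 10/3 = 300.0 g
heavy cream: 2 L × 10/3 ≈ 6.7 L
peanut butter: 10 oz × 10/3 × 28.35 g/oz = 945.0 g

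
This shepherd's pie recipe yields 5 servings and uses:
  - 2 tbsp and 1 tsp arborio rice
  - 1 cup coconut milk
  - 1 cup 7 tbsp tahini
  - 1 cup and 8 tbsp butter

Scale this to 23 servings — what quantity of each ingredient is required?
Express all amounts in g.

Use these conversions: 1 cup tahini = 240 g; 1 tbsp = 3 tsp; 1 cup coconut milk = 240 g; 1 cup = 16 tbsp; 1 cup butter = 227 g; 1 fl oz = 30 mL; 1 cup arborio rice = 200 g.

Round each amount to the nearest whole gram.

Scaling factor: 23/5 = 4.6.
arborio rice: (2 tbsp + 1 tsp = 7/3 tbsp) × 23/5 ÷ 16 tbsp/cup × 200 g/cup ≈ 134 g
coconut milk: 1 cup × 23/5 × 240 g/cup = 1104 g
tahini: (1 cup + 7 tbsp = 1.4375 cup) × 23/5 × 240 g/cup = 1587 g
butter: (1 cup + 8 tbsp = 1.5 cup) × 23/5 × 227 g/cup ≈ 1566 g

arborio rice: 134 g; coconut milk: 1104 g; tahini: 1587 g; butter: 1566 g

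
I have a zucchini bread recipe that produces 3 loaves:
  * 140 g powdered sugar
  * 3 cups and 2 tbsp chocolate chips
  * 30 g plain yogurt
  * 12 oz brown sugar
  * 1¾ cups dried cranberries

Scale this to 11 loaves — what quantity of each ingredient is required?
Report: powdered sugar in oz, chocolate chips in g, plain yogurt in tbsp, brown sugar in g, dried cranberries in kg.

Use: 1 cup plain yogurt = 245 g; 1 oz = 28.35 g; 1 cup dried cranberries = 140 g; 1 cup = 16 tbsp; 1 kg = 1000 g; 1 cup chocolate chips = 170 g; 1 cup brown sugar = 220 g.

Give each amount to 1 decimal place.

Scaling factor: 11/3.
powdered sugar: 140 g × 11/3 ÷ 28.35 g/oz ≈ 18.1 oz
chocolate chips: (3 cup + 2 tbsp = 3.125 cup) × 11/3 × 170 g/cup ≈ 1947.9 g
plain yogurt: 30 g × 11/3 ÷ 245 g/cup × 16 tbsp/cup ≈ 7.2 tbsp
brown sugar: 12 oz × 11/3 × 28.35 g/oz = 1247.4 g
dried cranberries: 1.75 cup × 11/3 × 140 g/cup ÷ 1000 g/kg ≈ 0.9 kg

powdered sugar: 18.1 oz; chocolate chips: 1947.9 g; plain yogurt: 7.2 tbsp; brown sugar: 1247.4 g; dried cranberries: 0.9 kg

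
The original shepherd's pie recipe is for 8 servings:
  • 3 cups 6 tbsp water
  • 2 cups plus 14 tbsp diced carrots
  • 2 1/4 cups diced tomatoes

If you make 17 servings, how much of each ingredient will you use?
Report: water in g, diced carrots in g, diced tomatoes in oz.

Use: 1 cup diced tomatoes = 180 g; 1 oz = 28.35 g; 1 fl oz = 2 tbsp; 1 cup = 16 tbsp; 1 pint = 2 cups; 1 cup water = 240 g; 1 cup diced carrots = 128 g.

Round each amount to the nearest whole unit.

Scaling factor: 17/8 = 2.125.
water: (3 cup + 6 tbsp = 3.375 cup) × 17/8 × 240 g/cup ≈ 1721 g
diced carrots: (2 cup + 14 tbsp = 2.875 cup) × 17/8 × 128 g/cup = 782 g
diced tomatoes: 2.25 cup × 17/8 × 180 g/cup ÷ 28.35 g/oz ≈ 30 oz

water: 1721 g; diced carrots: 782 g; diced tomatoes: 30 oz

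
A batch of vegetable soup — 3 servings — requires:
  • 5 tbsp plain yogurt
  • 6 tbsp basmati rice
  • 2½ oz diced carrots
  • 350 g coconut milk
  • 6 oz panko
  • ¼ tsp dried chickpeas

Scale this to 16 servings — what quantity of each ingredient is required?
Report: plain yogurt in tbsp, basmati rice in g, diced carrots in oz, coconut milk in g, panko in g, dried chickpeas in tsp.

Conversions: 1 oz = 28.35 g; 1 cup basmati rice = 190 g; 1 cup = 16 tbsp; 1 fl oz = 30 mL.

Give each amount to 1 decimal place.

Scaling factor: 16/3.
plain yogurt: 5 tbsp × 16/3 ≈ 26.7 tbsp
basmati rice: 6 tbsp × 16/3 ÷ 16 tbsp/cup × 190 g/cup = 380.0 g
diced carrots: 2.5 oz × 16/3 ≈ 13.3 oz
coconut milk: 350 g × 16/3 ≈ 1866.7 g
panko: 6 oz × 16/3 × 28.35 g/oz = 907.2 g
dried chickpeas: 0.25 tsp × 16/3 ≈ 1.3 tsp

plain yogurt: 26.7 tbsp; basmati rice: 380.0 g; diced carrots: 13.3 oz; coconut milk: 1866.7 g; panko: 907.2 g; dried chickpeas: 1.3 tsp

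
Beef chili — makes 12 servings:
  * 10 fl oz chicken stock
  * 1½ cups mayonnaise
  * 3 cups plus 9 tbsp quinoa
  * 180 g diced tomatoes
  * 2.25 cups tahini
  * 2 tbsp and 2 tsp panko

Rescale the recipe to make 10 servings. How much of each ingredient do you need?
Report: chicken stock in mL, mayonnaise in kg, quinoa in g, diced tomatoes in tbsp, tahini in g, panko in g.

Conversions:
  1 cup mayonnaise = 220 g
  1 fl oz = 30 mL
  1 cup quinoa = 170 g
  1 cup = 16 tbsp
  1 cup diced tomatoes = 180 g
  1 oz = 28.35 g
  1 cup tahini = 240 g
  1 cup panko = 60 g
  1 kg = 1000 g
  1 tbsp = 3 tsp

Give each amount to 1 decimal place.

chicken stock: 250.0 mL; mayonnaise: 0.3 kg; quinoa: 504.7 g; diced tomatoes: 13.3 tbsp; tahini: 450.0 g; panko: 8.3 g

Scaling factor: 10/12 = 5/6.
chicken stock: 10 fl oz × 5/6 × 30 mL/fl oz = 250.0 mL
mayonnaise: 1.5 cup × 5/6 × 220 g/cup ÷ 1000 g/kg ≈ 0.3 kg
quinoa: (3 cup + 9 tbsp = 3.5625 cup) × 5/6 × 170 g/cup ≈ 504.7 g
diced tomatoes: 180 g × 5/6 ÷ 180 g/cup × 16 tbsp/cup ≈ 13.3 tbsp
tahini: 2.25 cup × 5/6 × 240 g/cup = 450.0 g
panko: (2 tbsp + 2 tsp = 8/3 tbsp) × 5/6 ÷ 16 tbsp/cup × 60 g/cup ≈ 8.3 g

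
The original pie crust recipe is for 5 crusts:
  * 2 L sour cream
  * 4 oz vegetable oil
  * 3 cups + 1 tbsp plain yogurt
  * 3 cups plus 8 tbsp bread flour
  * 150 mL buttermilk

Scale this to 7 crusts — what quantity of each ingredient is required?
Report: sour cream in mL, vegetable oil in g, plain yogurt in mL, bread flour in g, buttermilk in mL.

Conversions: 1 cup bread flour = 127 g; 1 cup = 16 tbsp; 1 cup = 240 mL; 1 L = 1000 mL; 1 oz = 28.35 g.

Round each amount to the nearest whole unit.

Scaling factor: 7/5 = 1.4.
sour cream: 2 L × 7/5 × 1000 mL/L = 2800 mL
vegetable oil: 4 oz × 7/5 × 28.35 g/oz ≈ 159 g
plain yogurt: (3 cup + 1 tbsp = 3.0625 cup) × 7/5 × 240 mL/cup = 1029 mL
bread flour: (3 cup + 8 tbsp = 3.5 cup) × 7/5 × 127 g/cup ≈ 622 g
buttermilk: 150 mL × 7/5 = 210 mL

sour cream: 2800 mL; vegetable oil: 159 g; plain yogurt: 1029 mL; bread flour: 622 g; buttermilk: 210 mL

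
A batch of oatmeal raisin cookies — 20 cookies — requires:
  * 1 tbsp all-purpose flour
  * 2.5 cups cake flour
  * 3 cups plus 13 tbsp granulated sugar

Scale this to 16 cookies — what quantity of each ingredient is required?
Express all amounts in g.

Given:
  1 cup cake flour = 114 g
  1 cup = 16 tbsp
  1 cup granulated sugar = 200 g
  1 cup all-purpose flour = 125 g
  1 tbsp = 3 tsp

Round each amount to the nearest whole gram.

all-purpose flour: 6 g; cake flour: 228 g; granulated sugar: 610 g

Scaling factor: 16/20 = 4/5 = 0.8.
all-purpose flour: 1 tbsp × 4/5 ÷ 16 tbsp/cup × 125 g/cup ≈ 6 g
cake flour: 2.5 cup × 4/5 × 114 g/cup = 228 g
granulated sugar: (3 cup + 13 tbsp = 3.8125 cup) × 4/5 × 200 g/cup = 610 g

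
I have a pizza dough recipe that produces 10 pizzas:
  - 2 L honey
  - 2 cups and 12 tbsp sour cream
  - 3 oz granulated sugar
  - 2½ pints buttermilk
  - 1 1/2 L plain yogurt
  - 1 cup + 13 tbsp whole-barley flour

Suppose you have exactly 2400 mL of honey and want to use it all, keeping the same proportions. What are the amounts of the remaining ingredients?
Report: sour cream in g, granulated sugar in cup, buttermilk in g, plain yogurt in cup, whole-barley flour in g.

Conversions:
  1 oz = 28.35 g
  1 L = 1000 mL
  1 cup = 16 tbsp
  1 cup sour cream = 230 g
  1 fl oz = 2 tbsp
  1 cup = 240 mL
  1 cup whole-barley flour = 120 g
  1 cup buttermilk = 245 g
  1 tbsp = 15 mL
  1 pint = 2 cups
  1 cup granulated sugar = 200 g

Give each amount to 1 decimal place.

sour cream: 759.0 g; granulated sugar: 0.5 cup; buttermilk: 1470.0 g; plain yogurt: 7.5 cup; whole-barley flour: 261.0 g

The original recipe has 2000 mL of honey, so the scaling factor is 2400 ÷ 2000 = 6/5 = 1.2.
sour cream: (2 cup + 12 tbsp = 2.75 cup) × 6/5 × 230 g/cup = 759.0 g
granulated sugar: 3 oz × 6/5 × 28.35 g/oz ÷ 200 g/cup ≈ 0.5 cup
buttermilk: 2.5 pint × 6/5 × 2 cup/pint × 245 g/cup = 1470.0 g
plain yogurt: 1.5 L × 6/5 × 1000 mL/L ÷ 240 mL/cup = 7.5 cup
whole-barley flour: (1 cup + 13 tbsp = 1.8125 cup) × 6/5 × 120 g/cup = 261.0 g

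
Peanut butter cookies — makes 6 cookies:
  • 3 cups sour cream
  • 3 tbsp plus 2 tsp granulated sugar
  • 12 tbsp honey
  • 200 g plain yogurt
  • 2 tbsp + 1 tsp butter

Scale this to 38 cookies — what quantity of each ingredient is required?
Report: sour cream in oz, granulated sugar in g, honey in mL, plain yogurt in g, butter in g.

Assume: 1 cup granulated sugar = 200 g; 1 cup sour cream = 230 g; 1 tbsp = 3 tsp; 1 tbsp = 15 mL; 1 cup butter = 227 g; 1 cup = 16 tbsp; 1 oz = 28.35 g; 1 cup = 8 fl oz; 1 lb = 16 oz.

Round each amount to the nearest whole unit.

Scaling factor: 38/6 = 19/3.
sour cream: 3 cup × 19/3 × 230 g/cup ÷ 28.35 g/oz ≈ 154 oz
granulated sugar: (3 tbsp + 2 tsp = 11/3 tbsp) × 19/3 ÷ 16 tbsp/cup × 200 g/cup ≈ 290 g
honey: 12 tbsp × 19/3 × 15 mL/tbsp = 1140 mL
plain yogurt: 200 g × 19/3 ≈ 1267 g
butter: (2 tbsp + 1 tsp = 7/3 tbsp) × 19/3 ÷ 16 tbsp/cup × 227 g/cup ≈ 210 g

sour cream: 154 oz; granulated sugar: 290 g; honey: 1140 mL; plain yogurt: 1267 g; butter: 210 g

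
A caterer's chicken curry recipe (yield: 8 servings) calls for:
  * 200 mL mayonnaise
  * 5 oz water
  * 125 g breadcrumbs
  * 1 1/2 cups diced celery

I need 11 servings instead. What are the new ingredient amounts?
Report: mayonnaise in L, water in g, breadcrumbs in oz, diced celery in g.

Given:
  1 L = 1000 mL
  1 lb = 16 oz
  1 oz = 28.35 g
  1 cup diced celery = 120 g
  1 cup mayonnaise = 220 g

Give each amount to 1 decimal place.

mayonnaise: 0.3 L; water: 194.9 g; breadcrumbs: 6.1 oz; diced celery: 247.5 g

Scaling factor: 11/8 = 1.375.
mayonnaise: 200 mL × 11/8 ÷ 1000 mL/L ≈ 0.3 L
water: 5 oz × 11/8 × 28.35 g/oz ≈ 194.9 g
breadcrumbs: 125 g × 11/8 ÷ 28.35 g/oz ≈ 6.1 oz
diced celery: 1.5 cup × 11/8 × 120 g/cup = 247.5 g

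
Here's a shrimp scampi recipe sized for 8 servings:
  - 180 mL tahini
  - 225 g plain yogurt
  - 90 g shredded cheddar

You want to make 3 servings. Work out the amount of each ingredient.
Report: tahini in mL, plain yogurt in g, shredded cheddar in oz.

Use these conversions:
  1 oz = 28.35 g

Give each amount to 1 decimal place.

Scaling factor: 3/8 = 0.375.
tahini: 180 mL × 3/8 = 67.5 mL
plain yogurt: 225 g × 3/8 ≈ 84.4 g
shredded cheddar: 90 g × 3/8 ÷ 28.35 g/oz ≈ 1.2 oz

tahini: 67.5 mL; plain yogurt: 84.4 g; shredded cheddar: 1.2 oz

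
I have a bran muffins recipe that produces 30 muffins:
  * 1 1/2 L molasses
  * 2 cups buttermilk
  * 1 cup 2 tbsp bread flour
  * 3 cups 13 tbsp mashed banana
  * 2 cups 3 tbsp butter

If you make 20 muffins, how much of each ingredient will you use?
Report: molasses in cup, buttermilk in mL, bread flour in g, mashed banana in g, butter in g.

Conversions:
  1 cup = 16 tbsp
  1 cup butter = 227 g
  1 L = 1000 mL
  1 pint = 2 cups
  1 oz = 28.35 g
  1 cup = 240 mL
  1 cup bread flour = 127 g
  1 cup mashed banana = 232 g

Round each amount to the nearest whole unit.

Scaling factor: 20/30 = 2/3.
molasses: 1.5 L × 2/3 × 1000 mL/L ÷ 240 mL/cup ≈ 4 cup
buttermilk: 2 cup × 2/3 × 240 mL/cup = 320 mL
bread flour: (1 cup + 2 tbsp = 1.125 cup) × 2/3 × 127 g/cup ≈ 95 g
mashed banana: (3 cup + 13 tbsp = 3.8125 cup) × 2/3 × 232 g/cup ≈ 590 g
butter: (2 cup + 3 tbsp = 2.1875 cup) × 2/3 × 227 g/cup ≈ 331 g

molasses: 4 cup; buttermilk: 320 mL; bread flour: 95 g; mashed banana: 590 g; butter: 331 g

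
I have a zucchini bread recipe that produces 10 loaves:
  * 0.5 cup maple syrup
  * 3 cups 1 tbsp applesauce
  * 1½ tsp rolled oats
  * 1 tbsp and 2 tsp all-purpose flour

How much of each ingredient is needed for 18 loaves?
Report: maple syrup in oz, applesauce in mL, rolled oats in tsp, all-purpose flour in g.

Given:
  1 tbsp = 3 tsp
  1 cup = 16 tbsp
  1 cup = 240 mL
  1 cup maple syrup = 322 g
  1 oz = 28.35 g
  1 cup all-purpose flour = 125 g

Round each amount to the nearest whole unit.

maple syrup: 10 oz; applesauce: 1323 mL; rolled oats: 3 tsp; all-purpose flour: 23 g

Scaling factor: 18/10 = 9/5 = 1.8.
maple syrup: 0.5 cup × 9/5 × 322 g/cup ÷ 28.35 g/oz ≈ 10 oz
applesauce: (3 cup + 1 tbsp = 3.0625 cup) × 9/5 × 240 mL/cup = 1323 mL
rolled oats: 1.5 tsp × 9/5 ≈ 3 tsp
all-purpose flour: (1 tbsp + 2 tsp = 5/3 tbsp) × 9/5 ÷ 16 tbsp/cup × 125 g/cup ≈ 23 g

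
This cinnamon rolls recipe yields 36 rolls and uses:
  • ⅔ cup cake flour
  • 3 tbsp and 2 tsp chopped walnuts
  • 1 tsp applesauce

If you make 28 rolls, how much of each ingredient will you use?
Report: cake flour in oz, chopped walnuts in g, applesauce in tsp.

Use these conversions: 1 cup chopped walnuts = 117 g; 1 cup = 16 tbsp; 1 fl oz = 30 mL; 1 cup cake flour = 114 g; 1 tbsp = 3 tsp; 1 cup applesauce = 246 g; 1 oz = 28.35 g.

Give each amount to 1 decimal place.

cake flour: 2.1 oz; chopped walnuts: 20.9 g; applesauce: 0.8 tsp

Scaling factor: 28/36 = 7/9.
cake flour: 2/3 cup × 7/9 × 114 g/cup ÷ 28.35 g/oz ≈ 2.1 oz
chopped walnuts: (3 tbsp + 2 tsp = 11/3 tbsp) × 7/9 ÷ 16 tbsp/cup × 117 g/cup ≈ 20.9 g
applesauce: 1 tsp × 7/9 ≈ 0.8 tsp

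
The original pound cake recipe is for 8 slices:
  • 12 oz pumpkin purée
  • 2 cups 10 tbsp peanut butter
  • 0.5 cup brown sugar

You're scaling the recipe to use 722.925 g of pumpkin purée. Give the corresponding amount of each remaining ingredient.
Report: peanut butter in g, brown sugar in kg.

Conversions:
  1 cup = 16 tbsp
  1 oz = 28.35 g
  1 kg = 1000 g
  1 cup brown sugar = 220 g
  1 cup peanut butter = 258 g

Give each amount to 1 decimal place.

peanut butter: 1439.2 g; brown sugar: 0.2 kg

The original recipe has 340.2 g of pumpkin purée, so the scaling factor is 722.925 ÷ 340.2 = 17/8 = 2.125.
peanut butter: (2 cup + 10 tbsp = 2.625 cup) × 17/8 × 258 g/cup ≈ 1439.2 g
brown sugar: 0.5 cup × 17/8 × 220 g/cup ÷ 1000 g/kg ≈ 0.2 kg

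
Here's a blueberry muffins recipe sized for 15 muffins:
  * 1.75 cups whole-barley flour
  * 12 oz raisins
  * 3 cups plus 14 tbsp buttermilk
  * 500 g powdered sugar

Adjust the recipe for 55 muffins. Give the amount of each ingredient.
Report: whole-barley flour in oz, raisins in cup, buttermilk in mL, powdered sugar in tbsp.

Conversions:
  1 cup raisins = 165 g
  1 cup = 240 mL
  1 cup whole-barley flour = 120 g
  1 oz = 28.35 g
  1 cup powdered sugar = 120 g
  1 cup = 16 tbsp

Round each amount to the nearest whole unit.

Scaling factor: 55/15 = 11/3.
whole-barley flour: 1.75 cup × 11/3 × 120 g/cup ÷ 28.35 g/oz ≈ 27 oz
raisins: 12 oz × 11/3 × 28.35 g/oz ÷ 165 g/cup ≈ 8 cup
buttermilk: (3 cup + 14 tbsp = 3.875 cup) × 11/3 × 240 mL/cup = 3410 mL
powdered sugar: 500 g × 11/3 ÷ 120 g/cup × 16 tbsp/cup ≈ 244 tbsp

whole-barley flour: 27 oz; raisins: 8 cup; buttermilk: 3410 mL; powdered sugar: 244 tbsp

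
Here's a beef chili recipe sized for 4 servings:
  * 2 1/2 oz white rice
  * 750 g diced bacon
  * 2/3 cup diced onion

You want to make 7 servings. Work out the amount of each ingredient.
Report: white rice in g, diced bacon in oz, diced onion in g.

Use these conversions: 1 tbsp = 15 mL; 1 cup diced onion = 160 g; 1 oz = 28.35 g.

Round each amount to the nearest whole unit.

Scaling factor: 7/4 = 1.75.
white rice: 2.5 oz × 7/4 × 28.35 g/oz ≈ 124 g
diced bacon: 750 g × 7/4 ÷ 28.35 g/oz ≈ 46 oz
diced onion: 2/3 cup × 7/4 × 160 g/cup ≈ 187 g

white rice: 124 g; diced bacon: 46 oz; diced onion: 187 g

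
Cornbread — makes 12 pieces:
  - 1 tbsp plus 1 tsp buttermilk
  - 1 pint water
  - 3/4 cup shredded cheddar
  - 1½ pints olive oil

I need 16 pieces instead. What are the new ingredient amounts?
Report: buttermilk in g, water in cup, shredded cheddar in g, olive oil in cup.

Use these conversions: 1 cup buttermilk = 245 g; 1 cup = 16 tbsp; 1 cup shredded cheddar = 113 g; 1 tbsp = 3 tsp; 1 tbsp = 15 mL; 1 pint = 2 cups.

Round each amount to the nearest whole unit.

buttermilk: 27 g; water: 3 cup; shredded cheddar: 113 g; olive oil: 4 cup

Scaling factor: 16/12 = 4/3.
buttermilk: (1 tbsp + 1 tsp = 4/3 tbsp) × 4/3 ÷ 16 tbsp/cup × 245 g/cup ≈ 27 g
water: 1 pint × 4/3 × 2 cup/pint ≈ 3 cup
shredded cheddar: 0.75 cup × 4/3 × 113 g/cup = 113 g
olive oil: 1.5 pint × 4/3 × 2 cup/pint = 4 cup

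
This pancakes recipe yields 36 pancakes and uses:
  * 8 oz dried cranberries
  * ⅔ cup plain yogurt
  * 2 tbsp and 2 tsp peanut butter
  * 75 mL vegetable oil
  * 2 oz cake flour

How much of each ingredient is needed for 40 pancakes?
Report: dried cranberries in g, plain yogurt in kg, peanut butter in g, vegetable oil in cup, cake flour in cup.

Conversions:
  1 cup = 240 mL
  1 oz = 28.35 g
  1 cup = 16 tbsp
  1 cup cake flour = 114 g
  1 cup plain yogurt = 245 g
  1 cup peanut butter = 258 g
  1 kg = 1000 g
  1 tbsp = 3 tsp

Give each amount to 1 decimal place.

Scaling factor: 40/36 = 10/9.
dried cranberries: 8 oz × 10/9 × 28.35 g/oz = 252.0 g
plain yogurt: 2/3 cup × 10/9 × 245 g/cup ÷ 1000 g/kg ≈ 0.2 kg
peanut butter: (2 tbsp + 2 tsp = 8/3 tbsp) × 10/9 ÷ 16 tbsp/cup × 258 g/cup ≈ 47.8 g
vegetable oil: 75 mL × 10/9 ÷ 240 mL/cup ≈ 0.3 cup
cake flour: 2 oz × 10/9 × 28.35 g/oz ÷ 114 g/cup ≈ 0.6 cup

dried cranberries: 252.0 g; plain yogurt: 0.2 kg; peanut butter: 47.8 g; vegetable oil: 0.3 cup; cake flour: 0.6 cup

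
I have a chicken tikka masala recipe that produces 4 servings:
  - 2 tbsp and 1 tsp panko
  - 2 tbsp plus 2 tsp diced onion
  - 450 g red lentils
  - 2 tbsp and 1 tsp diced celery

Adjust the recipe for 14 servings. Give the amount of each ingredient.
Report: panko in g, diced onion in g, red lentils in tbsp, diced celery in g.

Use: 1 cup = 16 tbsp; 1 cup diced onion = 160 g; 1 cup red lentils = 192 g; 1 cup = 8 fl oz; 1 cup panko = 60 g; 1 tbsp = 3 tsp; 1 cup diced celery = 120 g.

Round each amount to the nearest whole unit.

Scaling factor: 14/4 = 7/2 = 3.5.
panko: (2 tbsp + 1 tsp = 7/3 tbsp) × 7/2 ÷ 16 tbsp/cup × 60 g/cup ≈ 31 g
diced onion: (2 tbsp + 2 tsp = 8/3 tbsp) × 7/2 ÷ 16 tbsp/cup × 160 g/cup ≈ 93 g
red lentils: 450 g × 7/2 ÷ 192 g/cup × 16 tbsp/cup ≈ 131 tbsp
diced celery: (2 tbsp + 1 tsp = 7/3 tbsp) × 7/2 ÷ 16 tbsp/cup × 120 g/cup ≈ 61 g

panko: 31 g; diced onion: 93 g; red lentils: 131 tbsp; diced celery: 61 g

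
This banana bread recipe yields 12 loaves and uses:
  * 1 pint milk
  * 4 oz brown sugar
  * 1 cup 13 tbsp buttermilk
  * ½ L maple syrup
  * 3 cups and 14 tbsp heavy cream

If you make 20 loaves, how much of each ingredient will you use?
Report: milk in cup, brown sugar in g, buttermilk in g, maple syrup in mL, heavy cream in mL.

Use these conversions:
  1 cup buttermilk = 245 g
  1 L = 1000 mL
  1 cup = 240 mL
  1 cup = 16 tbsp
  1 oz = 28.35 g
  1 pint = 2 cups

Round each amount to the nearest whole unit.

milk: 3 cup; brown sugar: 189 g; buttermilk: 740 g; maple syrup: 833 mL; heavy cream: 1550 mL

Scaling factor: 20/12 = 5/3.
milk: 1 pint × 5/3 × 2 cup/pint ≈ 3 cup
brown sugar: 4 oz × 5/3 × 28.35 g/oz = 189 g
buttermilk: (1 cup + 13 tbsp = 1.8125 cup) × 5/3 × 245 g/cup ≈ 740 g
maple syrup: 0.5 L × 5/3 × 1000 mL/L ≈ 833 mL
heavy cream: (3 cup + 14 tbsp = 3.875 cup) × 5/3 × 240 mL/cup = 1550 mL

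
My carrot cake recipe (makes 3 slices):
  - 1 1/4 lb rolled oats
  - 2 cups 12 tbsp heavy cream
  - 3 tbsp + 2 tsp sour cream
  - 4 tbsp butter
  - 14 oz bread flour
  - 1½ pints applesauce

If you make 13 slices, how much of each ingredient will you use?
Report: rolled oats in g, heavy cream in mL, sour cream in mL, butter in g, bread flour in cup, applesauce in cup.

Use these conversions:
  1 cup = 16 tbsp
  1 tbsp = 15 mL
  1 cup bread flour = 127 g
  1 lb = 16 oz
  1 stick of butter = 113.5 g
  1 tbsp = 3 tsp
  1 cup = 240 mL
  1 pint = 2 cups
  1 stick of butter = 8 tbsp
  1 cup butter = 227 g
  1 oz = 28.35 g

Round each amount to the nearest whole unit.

rolled oats: 2457 g; heavy cream: 2860 mL; sour cream: 238 mL; butter: 246 g; bread flour: 14 cup; applesauce: 13 cup

Scaling factor: 13/3.
rolled oats: 1.25 lb × 13/3 × 16 oz/lb × 28.35 g/oz = 2457 g
heavy cream: (2 cup + 12 tbsp = 2.75 cup) × 13/3 × 240 mL/cup = 2860 mL
sour cream: (3 tbsp + 2 tsp = 11/3 tbsp) × 13/3 × 15 mL/tbsp ≈ 238 mL
butter: 4 tbsp × 13/3 ÷ 8 tbsp/stick × 113.5 g/stick ≈ 246 g
bread flour: 14 oz × 13/3 × 28.35 g/oz ÷ 127 g/cup ≈ 14 cup
applesauce: 1.5 pint × 13/3 × 2 cup/pint = 13 cup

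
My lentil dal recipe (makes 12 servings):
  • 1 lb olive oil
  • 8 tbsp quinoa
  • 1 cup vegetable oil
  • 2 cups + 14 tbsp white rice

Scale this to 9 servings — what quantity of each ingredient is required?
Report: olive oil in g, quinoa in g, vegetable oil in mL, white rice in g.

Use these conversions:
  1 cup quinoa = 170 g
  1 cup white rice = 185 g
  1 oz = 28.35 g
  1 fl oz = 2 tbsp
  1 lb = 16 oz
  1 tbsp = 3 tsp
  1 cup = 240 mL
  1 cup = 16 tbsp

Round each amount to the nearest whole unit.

olive oil: 340 g; quinoa: 64 g; vegetable oil: 180 mL; white rice: 399 g

Scaling factor: 9/12 = 3/4 = 0.75.
olive oil: 1 lb × 3/4 × 16 oz/lb × 28.35 g/oz ≈ 340 g
quinoa: 8 tbsp × 3/4 ÷ 16 tbsp/cup × 170 g/cup ≈ 64 g
vegetable oil: 1 cup × 3/4 × 240 mL/cup = 180 mL
white rice: (2 cup + 14 tbsp = 2.875 cup) × 3/4 × 185 g/cup ≈ 399 g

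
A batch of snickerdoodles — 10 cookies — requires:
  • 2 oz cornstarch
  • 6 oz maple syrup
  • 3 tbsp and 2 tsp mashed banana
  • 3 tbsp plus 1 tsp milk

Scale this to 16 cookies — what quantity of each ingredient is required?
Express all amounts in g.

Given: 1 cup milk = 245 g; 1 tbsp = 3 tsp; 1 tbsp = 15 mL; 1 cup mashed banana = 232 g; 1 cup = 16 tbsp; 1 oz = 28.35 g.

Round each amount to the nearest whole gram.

Scaling factor: 16/10 = 8/5 = 1.6.
cornstarch: 2 oz × 8/5 × 28.35 g/oz ≈ 91 g
maple syrup: 6 oz × 8/5 × 28.35 g/oz ≈ 272 g
mashed banana: (3 tbsp + 2 tsp = 11/3 tbsp) × 8/5 ÷ 16 tbsp/cup × 232 g/cup ≈ 85 g
milk: (3 tbsp + 1 tsp = 10/3 tbsp) × 8/5 ÷ 16 tbsp/cup × 245 g/cup ≈ 82 g

cornstarch: 91 g; maple syrup: 272 g; mashed banana: 85 g; milk: 82 g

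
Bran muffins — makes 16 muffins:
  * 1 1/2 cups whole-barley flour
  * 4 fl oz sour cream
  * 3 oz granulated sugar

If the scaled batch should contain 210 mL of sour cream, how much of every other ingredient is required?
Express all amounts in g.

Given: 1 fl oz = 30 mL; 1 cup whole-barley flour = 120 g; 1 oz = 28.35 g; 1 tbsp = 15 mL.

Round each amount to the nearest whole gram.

The original recipe has 120 mL of sour cream, so the scaling factor is 210 ÷ 120 = 7/4 = 1.75.
whole-barley flour: 1.5 cup × 7/4 × 120 g/cup = 315 g
granulated sugar: 3 oz × 7/4 × 28.35 g/oz ≈ 149 g

whole-barley flour: 315 g; granulated sugar: 149 g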